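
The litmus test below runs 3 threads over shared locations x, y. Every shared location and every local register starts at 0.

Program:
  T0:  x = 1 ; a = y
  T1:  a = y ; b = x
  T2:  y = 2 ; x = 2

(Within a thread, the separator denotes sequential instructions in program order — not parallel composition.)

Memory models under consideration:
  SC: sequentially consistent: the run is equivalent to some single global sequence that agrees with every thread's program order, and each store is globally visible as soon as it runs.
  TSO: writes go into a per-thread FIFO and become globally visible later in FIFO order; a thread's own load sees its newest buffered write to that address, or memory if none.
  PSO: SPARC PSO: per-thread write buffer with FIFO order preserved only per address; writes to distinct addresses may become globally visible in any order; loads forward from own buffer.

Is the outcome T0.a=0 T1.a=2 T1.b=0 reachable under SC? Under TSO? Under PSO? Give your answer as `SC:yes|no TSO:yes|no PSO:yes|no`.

SC:no TSO:yes PSO:yes

outcome vector order: (T0.a,T1.a,T1.b)
SC: 11 outcomes — {0/0/0 0/0/1 0/0/2 0/2/1 0/2/2 2/0/0 2/0/1 2/0/2 2/2/0 2/2/1 2/2/2}
TSO: 12 outcomes — {0/0/0 0/0/1 0/0/2 0/2/0 0/2/1 0/2/2 2/0/0 2/0/1 2/0/2 2/2/0 2/2/1 2/2/2}
PSO: 12 outcomes — {0/0/0 0/0/1 0/0/2 0/2/0 0/2/1 0/2/2 2/0/0 2/0/1 2/0/2 2/2/0 2/2/1 2/2/2}
target 0/2/0 ∈ {TSO,PSO}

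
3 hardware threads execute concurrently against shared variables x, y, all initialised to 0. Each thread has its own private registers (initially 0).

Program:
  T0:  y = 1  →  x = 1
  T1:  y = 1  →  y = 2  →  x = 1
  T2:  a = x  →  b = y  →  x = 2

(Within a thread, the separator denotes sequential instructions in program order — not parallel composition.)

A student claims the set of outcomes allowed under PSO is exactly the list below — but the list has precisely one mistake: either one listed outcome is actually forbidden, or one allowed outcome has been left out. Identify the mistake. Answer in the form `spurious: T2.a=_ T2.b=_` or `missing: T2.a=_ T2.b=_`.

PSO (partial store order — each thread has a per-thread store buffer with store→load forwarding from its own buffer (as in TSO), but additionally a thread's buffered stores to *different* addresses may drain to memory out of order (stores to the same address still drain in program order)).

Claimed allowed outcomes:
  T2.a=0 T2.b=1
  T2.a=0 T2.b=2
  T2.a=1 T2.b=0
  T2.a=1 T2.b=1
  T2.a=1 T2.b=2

missing: T2.a=0 T2.b=0

outcome vector order: (T2.a,T2.b)
under PSO → 00; 01; 02; 10; 11; 12
PSO∖claimed = {00}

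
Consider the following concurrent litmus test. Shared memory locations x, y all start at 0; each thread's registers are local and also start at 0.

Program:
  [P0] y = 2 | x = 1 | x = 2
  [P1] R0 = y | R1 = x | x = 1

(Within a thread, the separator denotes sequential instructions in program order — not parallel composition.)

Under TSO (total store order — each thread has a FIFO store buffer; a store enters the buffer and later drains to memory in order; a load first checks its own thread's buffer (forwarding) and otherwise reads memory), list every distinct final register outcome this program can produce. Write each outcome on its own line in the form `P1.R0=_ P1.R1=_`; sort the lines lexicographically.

outcome vector order: (P1.R0,P1.R1)
|TSO outcomes| = 6

P1.R0=0 P1.R1=0
P1.R0=0 P1.R1=1
P1.R0=0 P1.R1=2
P1.R0=2 P1.R1=0
P1.R0=2 P1.R1=1
P1.R0=2 P1.R1=2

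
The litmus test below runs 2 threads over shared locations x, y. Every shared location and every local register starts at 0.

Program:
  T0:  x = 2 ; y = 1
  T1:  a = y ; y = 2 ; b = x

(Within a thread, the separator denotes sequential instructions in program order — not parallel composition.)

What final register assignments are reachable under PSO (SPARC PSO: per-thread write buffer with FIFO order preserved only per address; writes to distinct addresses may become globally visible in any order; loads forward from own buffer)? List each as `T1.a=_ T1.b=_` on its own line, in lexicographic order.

outcome vector order: (T1.a,T1.b)
|PSO outcomes| = 4

T1.a=0 T1.b=0
T1.a=0 T1.b=2
T1.a=1 T1.b=0
T1.a=1 T1.b=2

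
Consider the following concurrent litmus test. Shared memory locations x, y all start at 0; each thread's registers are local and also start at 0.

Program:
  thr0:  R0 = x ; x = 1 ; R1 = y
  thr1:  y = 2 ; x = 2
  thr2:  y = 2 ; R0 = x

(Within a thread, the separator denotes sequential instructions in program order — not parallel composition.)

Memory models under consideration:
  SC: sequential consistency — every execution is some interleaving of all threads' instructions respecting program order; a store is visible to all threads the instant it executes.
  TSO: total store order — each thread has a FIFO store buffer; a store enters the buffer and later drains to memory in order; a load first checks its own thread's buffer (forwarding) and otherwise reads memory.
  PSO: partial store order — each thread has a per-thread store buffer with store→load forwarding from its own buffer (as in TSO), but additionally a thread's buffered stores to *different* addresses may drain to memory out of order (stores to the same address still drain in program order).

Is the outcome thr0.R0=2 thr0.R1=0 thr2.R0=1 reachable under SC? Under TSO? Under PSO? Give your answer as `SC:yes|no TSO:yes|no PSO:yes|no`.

outcome vector order: (thr0.R0,thr0.R1,thr2.R0)
[SC] allowed = {<0 0 1> <0 0 2> <0 2 0> <0 2 1> <0 2 2> <2 2 0> <2 2 1> <2 2 2>}
[TSO] allowed = {<0 0 0> <0 0 1> <0 0 2> <0 2 0> <0 2 1> <0 2 2> <2 2 0> <2 2 1> <2 2 2>}
[PSO] allowed = {<0 0 0> <0 0 1> <0 0 2> <0 2 0> <0 2 1> <0 2 2> <2 0 0> <2 0 1> <2 0 2> <2 2 0> <2 2 1> <2 2 2>}
target <2 0 1> ∈ {PSO}

SC:no TSO:no PSO:yes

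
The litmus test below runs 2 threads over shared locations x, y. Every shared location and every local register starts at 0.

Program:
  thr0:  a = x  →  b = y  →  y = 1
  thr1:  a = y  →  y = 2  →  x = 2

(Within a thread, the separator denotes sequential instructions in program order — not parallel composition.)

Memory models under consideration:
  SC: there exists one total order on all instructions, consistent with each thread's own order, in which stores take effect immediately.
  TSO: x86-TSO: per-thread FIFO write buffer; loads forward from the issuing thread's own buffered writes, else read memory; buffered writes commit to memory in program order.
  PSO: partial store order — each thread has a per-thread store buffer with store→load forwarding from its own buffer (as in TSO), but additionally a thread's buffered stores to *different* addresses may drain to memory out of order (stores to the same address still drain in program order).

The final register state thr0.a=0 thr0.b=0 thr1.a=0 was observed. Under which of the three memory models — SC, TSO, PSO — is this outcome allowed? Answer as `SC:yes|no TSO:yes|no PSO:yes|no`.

outcome vector order: (thr0.a,thr0.b,thr1.a)
SC (4): 000 001 020 220
TSO (4): 000 001 020 220
PSO (5): 000 001 020 200 220
target 000 ∈ {SC,TSO,PSO}

SC:yes TSO:yes PSO:yes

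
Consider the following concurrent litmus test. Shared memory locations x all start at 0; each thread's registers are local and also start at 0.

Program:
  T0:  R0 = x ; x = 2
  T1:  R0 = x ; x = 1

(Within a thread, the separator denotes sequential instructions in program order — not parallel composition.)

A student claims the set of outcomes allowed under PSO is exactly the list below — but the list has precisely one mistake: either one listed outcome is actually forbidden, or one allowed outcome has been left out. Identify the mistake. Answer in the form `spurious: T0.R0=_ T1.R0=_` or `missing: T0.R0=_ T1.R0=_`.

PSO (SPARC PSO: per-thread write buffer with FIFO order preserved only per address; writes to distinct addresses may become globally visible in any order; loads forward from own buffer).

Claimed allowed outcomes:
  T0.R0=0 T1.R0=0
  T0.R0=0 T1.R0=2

missing: T0.R0=1 T1.R0=0

outcome vector order: (T0.R0,T1.R0)
under PSO → 00, 02, 10
PSO∖claimed = {10}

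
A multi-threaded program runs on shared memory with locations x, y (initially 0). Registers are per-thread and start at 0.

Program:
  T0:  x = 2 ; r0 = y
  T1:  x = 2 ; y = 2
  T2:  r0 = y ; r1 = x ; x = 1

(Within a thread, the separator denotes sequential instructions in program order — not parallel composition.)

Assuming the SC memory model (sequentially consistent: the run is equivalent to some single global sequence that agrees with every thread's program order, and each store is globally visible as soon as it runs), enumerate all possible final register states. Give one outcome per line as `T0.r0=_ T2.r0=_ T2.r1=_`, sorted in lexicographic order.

outcome vector order: (T0.r0,T2.r0,T2.r1)
|SC outcomes| = 6

T0.r0=0 T2.r0=0 T2.r1=0
T0.r0=0 T2.r0=0 T2.r1=2
T0.r0=0 T2.r0=2 T2.r1=2
T0.r0=2 T2.r0=0 T2.r1=0
T0.r0=2 T2.r0=0 T2.r1=2
T0.r0=2 T2.r0=2 T2.r1=2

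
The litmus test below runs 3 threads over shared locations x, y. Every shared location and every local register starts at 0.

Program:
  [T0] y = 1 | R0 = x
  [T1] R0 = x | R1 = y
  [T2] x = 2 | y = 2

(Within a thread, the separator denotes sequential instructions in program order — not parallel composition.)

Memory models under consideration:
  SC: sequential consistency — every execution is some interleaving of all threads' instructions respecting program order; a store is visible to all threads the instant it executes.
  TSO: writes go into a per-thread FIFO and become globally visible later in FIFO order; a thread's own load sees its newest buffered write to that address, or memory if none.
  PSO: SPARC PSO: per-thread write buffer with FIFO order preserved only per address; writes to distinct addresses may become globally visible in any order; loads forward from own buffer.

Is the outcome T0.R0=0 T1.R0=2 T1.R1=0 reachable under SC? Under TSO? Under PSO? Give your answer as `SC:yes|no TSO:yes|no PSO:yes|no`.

SC:no TSO:yes PSO:yes

outcome vector order: (T0.R0,T1.R0,T1.R1)
SC (11): 000, 001, 002, 021, 022, 200, 201, 202, 220, 221, 222
TSO (12): 000, 001, 002, 020, 021, 022, 200, 201, 202, 220, 221, 222
PSO (12): 000, 001, 002, 020, 021, 022, 200, 201, 202, 220, 221, 222
target 020 ∈ {TSO,PSO}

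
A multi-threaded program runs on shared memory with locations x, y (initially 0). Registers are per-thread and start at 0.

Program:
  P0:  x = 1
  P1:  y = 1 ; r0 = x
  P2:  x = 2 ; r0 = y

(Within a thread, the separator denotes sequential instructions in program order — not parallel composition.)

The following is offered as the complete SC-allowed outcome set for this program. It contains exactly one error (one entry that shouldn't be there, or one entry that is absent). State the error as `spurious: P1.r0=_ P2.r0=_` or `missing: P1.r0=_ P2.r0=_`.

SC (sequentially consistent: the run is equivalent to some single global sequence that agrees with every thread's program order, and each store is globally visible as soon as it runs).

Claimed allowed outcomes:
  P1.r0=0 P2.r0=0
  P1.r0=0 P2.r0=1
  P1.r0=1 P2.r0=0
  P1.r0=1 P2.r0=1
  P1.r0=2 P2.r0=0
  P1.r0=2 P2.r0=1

spurious: P1.r0=0 P2.r0=0

outcome vector order: (P1.r0,P2.r0)
[SC] allowed = {<0 1>, <1 0>, <1 1>, <2 0>, <2 1>}
claimed∖SC = {<0 0>}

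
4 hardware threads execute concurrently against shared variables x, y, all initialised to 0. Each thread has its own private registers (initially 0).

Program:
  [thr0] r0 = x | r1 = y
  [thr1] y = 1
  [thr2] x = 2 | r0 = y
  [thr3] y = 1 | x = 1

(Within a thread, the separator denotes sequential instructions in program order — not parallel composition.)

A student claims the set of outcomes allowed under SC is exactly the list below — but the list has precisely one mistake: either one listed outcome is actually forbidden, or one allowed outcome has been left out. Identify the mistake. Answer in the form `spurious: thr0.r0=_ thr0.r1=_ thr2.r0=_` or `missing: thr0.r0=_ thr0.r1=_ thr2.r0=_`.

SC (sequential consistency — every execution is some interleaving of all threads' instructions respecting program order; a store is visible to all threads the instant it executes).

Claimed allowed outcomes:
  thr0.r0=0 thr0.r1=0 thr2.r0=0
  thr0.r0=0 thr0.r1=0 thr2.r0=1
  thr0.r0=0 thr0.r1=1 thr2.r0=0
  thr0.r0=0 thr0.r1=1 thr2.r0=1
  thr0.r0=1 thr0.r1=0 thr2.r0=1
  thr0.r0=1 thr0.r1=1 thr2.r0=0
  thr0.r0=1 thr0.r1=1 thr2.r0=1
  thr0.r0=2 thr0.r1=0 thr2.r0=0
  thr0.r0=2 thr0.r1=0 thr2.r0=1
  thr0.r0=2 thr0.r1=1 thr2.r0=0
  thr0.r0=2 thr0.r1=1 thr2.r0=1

spurious: thr0.r0=1 thr0.r1=0 thr2.r0=1

outcome vector order: (thr0.r0,thr0.r1,thr2.r0)
under SC → 000 001 010 011 110 111 200 201 210 211
claimed∖SC = {101}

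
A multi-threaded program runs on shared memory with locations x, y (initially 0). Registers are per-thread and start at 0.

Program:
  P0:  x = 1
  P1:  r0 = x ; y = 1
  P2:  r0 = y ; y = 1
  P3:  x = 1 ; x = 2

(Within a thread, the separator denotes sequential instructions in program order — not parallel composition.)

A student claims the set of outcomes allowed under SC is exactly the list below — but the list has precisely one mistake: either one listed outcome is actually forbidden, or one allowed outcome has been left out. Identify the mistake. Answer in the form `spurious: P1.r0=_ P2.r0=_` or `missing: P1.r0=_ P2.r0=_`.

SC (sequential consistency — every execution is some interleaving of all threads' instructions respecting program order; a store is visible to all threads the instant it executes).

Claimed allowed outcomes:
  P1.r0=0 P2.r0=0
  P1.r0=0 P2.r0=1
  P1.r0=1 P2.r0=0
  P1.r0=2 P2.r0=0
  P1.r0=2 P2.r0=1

missing: P1.r0=1 P2.r0=1

outcome vector order: (P1.r0,P2.r0)
SC (6): <0 0>; <0 1>; <1 0>; <1 1>; <2 0>; <2 1>
SC∖claimed = {<1 1>}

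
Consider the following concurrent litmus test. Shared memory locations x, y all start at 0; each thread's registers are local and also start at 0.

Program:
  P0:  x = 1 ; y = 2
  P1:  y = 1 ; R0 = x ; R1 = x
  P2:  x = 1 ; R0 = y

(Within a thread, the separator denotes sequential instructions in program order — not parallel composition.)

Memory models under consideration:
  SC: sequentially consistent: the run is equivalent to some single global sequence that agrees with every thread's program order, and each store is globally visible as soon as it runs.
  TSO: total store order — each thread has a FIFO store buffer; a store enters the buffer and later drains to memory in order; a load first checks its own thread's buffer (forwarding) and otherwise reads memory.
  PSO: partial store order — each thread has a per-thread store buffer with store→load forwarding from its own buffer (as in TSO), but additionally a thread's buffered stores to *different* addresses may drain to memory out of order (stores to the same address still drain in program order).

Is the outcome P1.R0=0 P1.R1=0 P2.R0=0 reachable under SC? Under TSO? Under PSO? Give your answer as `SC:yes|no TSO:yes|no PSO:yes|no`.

outcome vector order: (P1.R0,P1.R1,P2.R0)
SC (7): 001; 002; 011; 012; 110; 111; 112
TSO (9): 000; 001; 002; 010; 011; 012; 110; 111; 112
PSO (9): 000; 001; 002; 010; 011; 012; 110; 111; 112
target 000 ∈ {TSO,PSO}

SC:no TSO:yes PSO:yes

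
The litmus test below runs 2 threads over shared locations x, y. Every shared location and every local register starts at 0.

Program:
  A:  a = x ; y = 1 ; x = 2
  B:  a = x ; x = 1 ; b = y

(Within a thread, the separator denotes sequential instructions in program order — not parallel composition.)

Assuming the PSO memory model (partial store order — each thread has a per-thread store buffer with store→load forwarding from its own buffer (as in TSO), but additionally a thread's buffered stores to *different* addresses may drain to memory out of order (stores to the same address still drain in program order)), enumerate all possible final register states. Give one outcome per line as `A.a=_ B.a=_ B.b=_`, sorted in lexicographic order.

outcome vector order: (A.a,B.a,B.b)
|PSO outcomes| = 6

A.a=0 B.a=0 B.b=0
A.a=0 B.a=0 B.b=1
A.a=0 B.a=2 B.b=0
A.a=0 B.a=2 B.b=1
A.a=1 B.a=0 B.b=0
A.a=1 B.a=0 B.b=1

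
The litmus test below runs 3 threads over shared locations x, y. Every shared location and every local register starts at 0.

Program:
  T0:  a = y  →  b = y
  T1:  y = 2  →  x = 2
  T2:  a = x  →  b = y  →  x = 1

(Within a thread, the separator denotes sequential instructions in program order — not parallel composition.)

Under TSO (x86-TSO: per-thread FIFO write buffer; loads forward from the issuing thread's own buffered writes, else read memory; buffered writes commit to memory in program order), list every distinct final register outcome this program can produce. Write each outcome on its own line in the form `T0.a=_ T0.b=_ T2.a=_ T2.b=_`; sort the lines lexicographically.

outcome vector order: (T0.a,T0.b,T2.a,T2.b)
|TSO outcomes| = 9

T0.a=0 T0.b=0 T2.a=0 T2.b=0
T0.a=0 T0.b=0 T2.a=0 T2.b=2
T0.a=0 T0.b=0 T2.a=2 T2.b=2
T0.a=0 T0.b=2 T2.a=0 T2.b=0
T0.a=0 T0.b=2 T2.a=0 T2.b=2
T0.a=0 T0.b=2 T2.a=2 T2.b=2
T0.a=2 T0.b=2 T2.a=0 T2.b=0
T0.a=2 T0.b=2 T2.a=0 T2.b=2
T0.a=2 T0.b=2 T2.a=2 T2.b=2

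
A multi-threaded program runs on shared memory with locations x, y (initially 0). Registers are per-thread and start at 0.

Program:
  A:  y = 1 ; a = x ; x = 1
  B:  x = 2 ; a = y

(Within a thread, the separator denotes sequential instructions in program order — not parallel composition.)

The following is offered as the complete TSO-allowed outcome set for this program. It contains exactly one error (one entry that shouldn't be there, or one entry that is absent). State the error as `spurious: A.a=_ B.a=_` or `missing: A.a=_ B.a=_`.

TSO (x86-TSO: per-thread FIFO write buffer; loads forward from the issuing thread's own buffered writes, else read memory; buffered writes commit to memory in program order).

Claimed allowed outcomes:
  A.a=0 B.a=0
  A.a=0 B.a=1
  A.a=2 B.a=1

outcome vector order: (A.a,B.a)
under TSO → <0 0> <0 1> <2 0> <2 1>
TSO∖claimed = {<2 0>}

missing: A.a=2 B.a=0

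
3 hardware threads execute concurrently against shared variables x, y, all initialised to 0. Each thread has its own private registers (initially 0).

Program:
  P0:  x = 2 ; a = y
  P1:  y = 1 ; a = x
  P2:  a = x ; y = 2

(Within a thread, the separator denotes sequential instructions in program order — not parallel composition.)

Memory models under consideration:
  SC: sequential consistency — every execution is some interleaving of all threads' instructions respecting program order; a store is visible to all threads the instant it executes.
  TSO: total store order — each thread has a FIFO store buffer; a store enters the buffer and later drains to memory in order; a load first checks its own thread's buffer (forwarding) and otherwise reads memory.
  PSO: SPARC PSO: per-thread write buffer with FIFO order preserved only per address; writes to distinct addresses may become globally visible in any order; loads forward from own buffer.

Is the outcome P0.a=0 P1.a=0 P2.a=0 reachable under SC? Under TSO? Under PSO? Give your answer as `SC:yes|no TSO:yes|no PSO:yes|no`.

outcome vector order: (P0.a,P1.a,P2.a)
[SC] allowed = {0/2/0, 0/2/2, 1/0/0, 1/0/2, 1/2/0, 1/2/2, 2/0/0, 2/0/2, 2/2/0, 2/2/2}
[TSO] allowed = {0/0/0, 0/0/2, 0/2/0, 0/2/2, 1/0/0, 1/0/2, 1/2/0, 1/2/2, 2/0/0, 2/0/2, 2/2/0, 2/2/2}
[PSO] allowed = {0/0/0, 0/0/2, 0/2/0, 0/2/2, 1/0/0, 1/0/2, 1/2/0, 1/2/2, 2/0/0, 2/0/2, 2/2/0, 2/2/2}
target 0/0/0 ∈ {TSO,PSO}

SC:no TSO:yes PSO:yes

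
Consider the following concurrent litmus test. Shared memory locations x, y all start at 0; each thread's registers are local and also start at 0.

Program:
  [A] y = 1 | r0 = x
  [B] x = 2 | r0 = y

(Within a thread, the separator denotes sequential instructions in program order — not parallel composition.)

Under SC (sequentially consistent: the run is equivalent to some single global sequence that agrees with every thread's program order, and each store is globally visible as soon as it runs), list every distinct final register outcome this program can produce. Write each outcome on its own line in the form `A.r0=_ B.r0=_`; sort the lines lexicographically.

outcome vector order: (A.r0,B.r0)
|SC outcomes| = 3

A.r0=0 B.r0=1
A.r0=2 B.r0=0
A.r0=2 B.r0=1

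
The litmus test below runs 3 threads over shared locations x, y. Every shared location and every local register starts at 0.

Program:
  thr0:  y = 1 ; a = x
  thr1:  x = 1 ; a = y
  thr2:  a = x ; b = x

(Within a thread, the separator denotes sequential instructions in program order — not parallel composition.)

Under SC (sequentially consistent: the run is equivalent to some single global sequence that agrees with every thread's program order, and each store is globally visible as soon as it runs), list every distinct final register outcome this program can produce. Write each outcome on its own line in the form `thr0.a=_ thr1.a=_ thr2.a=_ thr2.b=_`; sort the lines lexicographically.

thr0.a=0 thr1.a=1 thr2.a=0 thr2.b=0
thr0.a=0 thr1.a=1 thr2.a=0 thr2.b=1
thr0.a=0 thr1.a=1 thr2.a=1 thr2.b=1
thr0.a=1 thr1.a=0 thr2.a=0 thr2.b=0
thr0.a=1 thr1.a=0 thr2.a=0 thr2.b=1
thr0.a=1 thr1.a=0 thr2.a=1 thr2.b=1
thr0.a=1 thr1.a=1 thr2.a=0 thr2.b=0
thr0.a=1 thr1.a=1 thr2.a=0 thr2.b=1
thr0.a=1 thr1.a=1 thr2.a=1 thr2.b=1

outcome vector order: (thr0.a,thr1.a,thr2.a,thr2.b)
|SC outcomes| = 9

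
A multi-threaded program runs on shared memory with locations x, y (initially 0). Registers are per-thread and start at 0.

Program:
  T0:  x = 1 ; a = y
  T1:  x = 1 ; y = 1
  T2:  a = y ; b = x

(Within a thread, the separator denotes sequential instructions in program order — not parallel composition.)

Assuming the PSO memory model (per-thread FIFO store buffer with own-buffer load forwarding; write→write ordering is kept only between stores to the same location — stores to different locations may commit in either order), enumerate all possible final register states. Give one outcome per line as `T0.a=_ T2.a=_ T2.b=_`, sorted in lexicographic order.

outcome vector order: (T0.a,T2.a,T2.b)
|PSO outcomes| = 8

T0.a=0 T2.a=0 T2.b=0
T0.a=0 T2.a=0 T2.b=1
T0.a=0 T2.a=1 T2.b=0
T0.a=0 T2.a=1 T2.b=1
T0.a=1 T2.a=0 T2.b=0
T0.a=1 T2.a=0 T2.b=1
T0.a=1 T2.a=1 T2.b=0
T0.a=1 T2.a=1 T2.b=1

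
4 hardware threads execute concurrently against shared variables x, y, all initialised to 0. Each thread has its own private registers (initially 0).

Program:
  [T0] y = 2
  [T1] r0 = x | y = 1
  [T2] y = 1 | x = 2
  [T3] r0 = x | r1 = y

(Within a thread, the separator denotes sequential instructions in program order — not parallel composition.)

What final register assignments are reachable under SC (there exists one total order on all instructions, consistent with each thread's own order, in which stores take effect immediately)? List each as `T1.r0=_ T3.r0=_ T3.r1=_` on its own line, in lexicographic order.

T1.r0=0 T3.r0=0 T3.r1=0
T1.r0=0 T3.r0=0 T3.r1=1
T1.r0=0 T3.r0=0 T3.r1=2
T1.r0=0 T3.r0=2 T3.r1=1
T1.r0=0 T3.r0=2 T3.r1=2
T1.r0=2 T3.r0=0 T3.r1=0
T1.r0=2 T3.r0=0 T3.r1=1
T1.r0=2 T3.r0=0 T3.r1=2
T1.r0=2 T3.r0=2 T3.r1=1
T1.r0=2 T3.r0=2 T3.r1=2

outcome vector order: (T1.r0,T3.r0,T3.r1)
|SC outcomes| = 10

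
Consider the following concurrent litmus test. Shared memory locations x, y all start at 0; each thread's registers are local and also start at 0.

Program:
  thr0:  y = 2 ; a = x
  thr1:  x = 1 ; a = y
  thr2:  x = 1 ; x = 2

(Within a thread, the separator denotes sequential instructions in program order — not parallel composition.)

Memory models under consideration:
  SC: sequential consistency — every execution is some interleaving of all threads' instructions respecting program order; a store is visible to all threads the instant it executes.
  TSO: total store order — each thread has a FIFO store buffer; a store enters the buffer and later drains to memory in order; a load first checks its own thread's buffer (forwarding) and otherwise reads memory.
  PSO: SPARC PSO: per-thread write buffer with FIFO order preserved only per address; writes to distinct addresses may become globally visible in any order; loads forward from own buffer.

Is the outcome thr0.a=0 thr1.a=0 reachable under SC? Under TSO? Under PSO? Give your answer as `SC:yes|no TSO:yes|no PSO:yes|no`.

outcome vector order: (thr0.a,thr1.a)
SC: 5 outcomes — {0/2 1/0 1/2 2/0 2/2}
TSO: 6 outcomes — {0/0 0/2 1/0 1/2 2/0 2/2}
PSO: 6 outcomes — {0/0 0/2 1/0 1/2 2/0 2/2}
target 0/0 ∈ {TSO,PSO}

SC:no TSO:yes PSO:yes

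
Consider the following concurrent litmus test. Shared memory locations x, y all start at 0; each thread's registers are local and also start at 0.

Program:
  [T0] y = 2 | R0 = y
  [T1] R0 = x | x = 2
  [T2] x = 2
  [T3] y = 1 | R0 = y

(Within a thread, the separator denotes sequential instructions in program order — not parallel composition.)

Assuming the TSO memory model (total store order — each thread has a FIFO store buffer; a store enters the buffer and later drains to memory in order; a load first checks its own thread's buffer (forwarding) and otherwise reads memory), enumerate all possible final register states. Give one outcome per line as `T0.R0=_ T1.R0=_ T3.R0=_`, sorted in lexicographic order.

T0.R0=1 T1.R0=0 T3.R0=1
T0.R0=1 T1.R0=2 T3.R0=1
T0.R0=2 T1.R0=0 T3.R0=1
T0.R0=2 T1.R0=0 T3.R0=2
T0.R0=2 T1.R0=2 T3.R0=1
T0.R0=2 T1.R0=2 T3.R0=2

outcome vector order: (T0.R0,T1.R0,T3.R0)
|TSO outcomes| = 6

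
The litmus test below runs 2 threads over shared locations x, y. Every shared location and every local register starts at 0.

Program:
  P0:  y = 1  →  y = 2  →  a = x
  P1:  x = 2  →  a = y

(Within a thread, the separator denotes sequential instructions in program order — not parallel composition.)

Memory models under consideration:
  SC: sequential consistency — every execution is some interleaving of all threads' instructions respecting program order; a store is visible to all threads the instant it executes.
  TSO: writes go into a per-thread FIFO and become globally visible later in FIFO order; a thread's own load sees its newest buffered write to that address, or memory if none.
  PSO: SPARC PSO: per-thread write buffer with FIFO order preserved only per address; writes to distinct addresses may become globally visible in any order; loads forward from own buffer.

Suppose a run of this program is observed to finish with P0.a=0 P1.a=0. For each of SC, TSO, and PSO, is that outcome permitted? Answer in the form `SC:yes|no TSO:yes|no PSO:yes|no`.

outcome vector order: (P0.a,P1.a)
[SC] allowed = {<0 2>; <2 0>; <2 1>; <2 2>}
[TSO] allowed = {<0 0>; <0 1>; <0 2>; <2 0>; <2 1>; <2 2>}
[PSO] allowed = {<0 0>; <0 1>; <0 2>; <2 0>; <2 1>; <2 2>}
target <0 0> ∈ {TSO,PSO}

SC:no TSO:yes PSO:yes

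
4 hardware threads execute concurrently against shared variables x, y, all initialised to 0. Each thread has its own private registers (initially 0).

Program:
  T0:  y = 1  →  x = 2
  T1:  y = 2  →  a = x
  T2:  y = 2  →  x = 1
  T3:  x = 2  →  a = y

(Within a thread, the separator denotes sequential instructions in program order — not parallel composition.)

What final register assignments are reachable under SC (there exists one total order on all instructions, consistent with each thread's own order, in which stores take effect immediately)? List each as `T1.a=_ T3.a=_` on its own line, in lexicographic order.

outcome vector order: (T1.a,T3.a)
|SC outcomes| = 8

T1.a=0 T3.a=1
T1.a=0 T3.a=2
T1.a=1 T3.a=0
T1.a=1 T3.a=1
T1.a=1 T3.a=2
T1.a=2 T3.a=0
T1.a=2 T3.a=1
T1.a=2 T3.a=2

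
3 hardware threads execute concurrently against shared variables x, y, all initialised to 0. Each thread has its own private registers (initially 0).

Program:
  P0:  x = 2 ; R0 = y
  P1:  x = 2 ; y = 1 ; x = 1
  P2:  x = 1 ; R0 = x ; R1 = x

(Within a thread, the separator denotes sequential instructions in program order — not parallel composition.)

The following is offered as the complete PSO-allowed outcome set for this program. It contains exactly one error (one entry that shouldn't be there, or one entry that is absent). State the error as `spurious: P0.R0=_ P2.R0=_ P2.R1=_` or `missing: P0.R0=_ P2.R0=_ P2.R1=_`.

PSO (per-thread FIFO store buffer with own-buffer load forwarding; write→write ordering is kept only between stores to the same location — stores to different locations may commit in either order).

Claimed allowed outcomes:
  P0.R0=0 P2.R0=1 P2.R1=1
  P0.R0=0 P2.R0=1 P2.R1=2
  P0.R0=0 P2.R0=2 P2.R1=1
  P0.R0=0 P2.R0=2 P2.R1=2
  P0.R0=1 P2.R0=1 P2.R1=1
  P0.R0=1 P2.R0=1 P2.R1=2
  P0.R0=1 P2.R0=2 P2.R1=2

outcome vector order: (P0.R0,P2.R0,P2.R1)
PSO (8): 011 012 021 022 111 112 121 122
PSO∖claimed = {121}

missing: P0.R0=1 P2.R0=2 P2.R1=1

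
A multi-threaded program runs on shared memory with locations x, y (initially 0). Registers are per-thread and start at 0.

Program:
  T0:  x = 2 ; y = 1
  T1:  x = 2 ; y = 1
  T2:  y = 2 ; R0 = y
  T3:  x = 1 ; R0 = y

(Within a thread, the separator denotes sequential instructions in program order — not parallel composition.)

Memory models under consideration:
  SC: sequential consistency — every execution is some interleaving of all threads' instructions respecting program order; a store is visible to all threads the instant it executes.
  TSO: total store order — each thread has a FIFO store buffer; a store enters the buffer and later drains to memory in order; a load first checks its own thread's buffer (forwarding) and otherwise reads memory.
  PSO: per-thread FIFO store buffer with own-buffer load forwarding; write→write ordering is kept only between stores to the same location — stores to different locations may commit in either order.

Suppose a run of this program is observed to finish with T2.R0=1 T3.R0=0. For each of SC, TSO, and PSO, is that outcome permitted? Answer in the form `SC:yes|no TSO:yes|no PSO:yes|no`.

SC:yes TSO:yes PSO:yes

outcome vector order: (T2.R0,T3.R0)
under SC → 1/0, 1/1, 1/2, 2/0, 2/1, 2/2
under TSO → 1/0, 1/1, 1/2, 2/0, 2/1, 2/2
under PSO → 1/0, 1/1, 1/2, 2/0, 2/1, 2/2
target 1/0 ∈ {SC,TSO,PSO}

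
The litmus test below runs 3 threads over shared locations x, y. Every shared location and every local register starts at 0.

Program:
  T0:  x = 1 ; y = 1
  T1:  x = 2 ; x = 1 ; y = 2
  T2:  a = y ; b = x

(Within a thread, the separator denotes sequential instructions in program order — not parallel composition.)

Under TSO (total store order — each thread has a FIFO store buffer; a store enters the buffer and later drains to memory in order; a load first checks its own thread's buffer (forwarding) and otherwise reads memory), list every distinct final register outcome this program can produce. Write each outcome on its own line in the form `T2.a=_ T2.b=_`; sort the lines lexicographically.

outcome vector order: (T2.a,T2.b)
|TSO outcomes| = 6

T2.a=0 T2.b=0
T2.a=0 T2.b=1
T2.a=0 T2.b=2
T2.a=1 T2.b=1
T2.a=1 T2.b=2
T2.a=2 T2.b=1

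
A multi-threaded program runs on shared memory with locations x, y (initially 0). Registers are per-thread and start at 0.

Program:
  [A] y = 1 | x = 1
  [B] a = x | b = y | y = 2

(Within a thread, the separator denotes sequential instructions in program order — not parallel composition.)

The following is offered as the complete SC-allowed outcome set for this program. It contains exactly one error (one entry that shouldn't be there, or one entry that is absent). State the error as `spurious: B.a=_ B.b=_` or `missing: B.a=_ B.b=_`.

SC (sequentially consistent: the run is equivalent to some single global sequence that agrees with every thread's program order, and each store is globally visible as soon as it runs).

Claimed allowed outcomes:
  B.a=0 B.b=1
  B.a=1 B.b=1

missing: B.a=0 B.b=0

outcome vector order: (B.a,B.b)
under SC → 00 01 11
SC∖claimed = {00}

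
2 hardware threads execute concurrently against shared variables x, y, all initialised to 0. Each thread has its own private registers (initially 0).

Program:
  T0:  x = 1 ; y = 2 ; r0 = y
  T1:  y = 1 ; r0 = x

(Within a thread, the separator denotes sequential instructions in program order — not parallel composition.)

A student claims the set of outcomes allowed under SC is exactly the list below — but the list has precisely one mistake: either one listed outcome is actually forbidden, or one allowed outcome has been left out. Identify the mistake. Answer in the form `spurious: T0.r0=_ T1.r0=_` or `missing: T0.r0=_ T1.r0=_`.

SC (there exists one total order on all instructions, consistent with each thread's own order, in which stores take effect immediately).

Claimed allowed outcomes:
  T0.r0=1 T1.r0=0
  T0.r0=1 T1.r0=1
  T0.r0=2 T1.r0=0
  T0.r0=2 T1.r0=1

outcome vector order: (T0.r0,T1.r0)
SC: 3 outcomes — {<1 1>; <2 0>; <2 1>}
claimed∖SC = {<1 0>}

spurious: T0.r0=1 T1.r0=0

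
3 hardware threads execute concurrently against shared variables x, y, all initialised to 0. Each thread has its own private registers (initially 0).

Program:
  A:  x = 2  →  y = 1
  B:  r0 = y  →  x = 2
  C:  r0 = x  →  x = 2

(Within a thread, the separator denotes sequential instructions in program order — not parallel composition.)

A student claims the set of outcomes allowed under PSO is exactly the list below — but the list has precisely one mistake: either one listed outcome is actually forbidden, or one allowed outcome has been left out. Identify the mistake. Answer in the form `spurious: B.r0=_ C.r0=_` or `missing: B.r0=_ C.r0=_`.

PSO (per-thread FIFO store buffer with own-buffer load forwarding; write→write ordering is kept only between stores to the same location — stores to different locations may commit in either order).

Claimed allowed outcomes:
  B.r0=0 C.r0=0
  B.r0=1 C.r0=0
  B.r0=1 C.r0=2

outcome vector order: (B.r0,C.r0)
PSO (4): <0 0>, <0 2>, <1 0>, <1 2>
PSO∖claimed = {<0 2>}

missing: B.r0=0 C.r0=2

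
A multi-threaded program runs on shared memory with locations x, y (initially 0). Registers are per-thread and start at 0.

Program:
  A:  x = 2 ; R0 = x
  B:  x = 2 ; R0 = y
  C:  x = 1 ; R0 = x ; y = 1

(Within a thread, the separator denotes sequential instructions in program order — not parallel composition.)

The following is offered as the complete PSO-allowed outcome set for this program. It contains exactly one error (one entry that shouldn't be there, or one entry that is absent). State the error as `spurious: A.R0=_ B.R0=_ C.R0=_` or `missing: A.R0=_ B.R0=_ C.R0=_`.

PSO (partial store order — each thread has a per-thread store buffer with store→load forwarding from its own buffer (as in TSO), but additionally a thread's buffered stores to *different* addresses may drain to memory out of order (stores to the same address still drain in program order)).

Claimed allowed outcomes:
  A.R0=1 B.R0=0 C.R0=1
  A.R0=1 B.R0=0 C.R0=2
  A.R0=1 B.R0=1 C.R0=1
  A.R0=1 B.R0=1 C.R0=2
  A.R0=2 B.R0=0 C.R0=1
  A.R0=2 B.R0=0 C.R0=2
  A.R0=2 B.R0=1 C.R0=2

outcome vector order: (A.R0,B.R0,C.R0)
PSO (8): 1/0/1, 1/0/2, 1/1/1, 1/1/2, 2/0/1, 2/0/2, 2/1/1, 2/1/2
PSO∖claimed = {2/1/1}

missing: A.R0=2 B.R0=1 C.R0=1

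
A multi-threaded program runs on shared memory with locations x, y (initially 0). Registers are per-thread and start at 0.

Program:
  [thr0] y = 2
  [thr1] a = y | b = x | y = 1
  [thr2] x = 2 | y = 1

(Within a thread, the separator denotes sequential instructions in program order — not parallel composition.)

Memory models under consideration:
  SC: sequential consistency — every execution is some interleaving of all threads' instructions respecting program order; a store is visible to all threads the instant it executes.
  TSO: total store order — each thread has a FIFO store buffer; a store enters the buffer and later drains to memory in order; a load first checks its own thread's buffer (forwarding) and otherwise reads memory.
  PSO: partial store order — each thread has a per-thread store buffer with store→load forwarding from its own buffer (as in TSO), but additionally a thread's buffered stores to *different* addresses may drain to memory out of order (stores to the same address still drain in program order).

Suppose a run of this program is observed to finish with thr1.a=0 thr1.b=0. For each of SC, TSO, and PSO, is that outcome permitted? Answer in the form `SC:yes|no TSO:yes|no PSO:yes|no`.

outcome vector order: (thr1.a,thr1.b)
[SC] allowed = {0/0; 0/2; 1/2; 2/0; 2/2}
[TSO] allowed = {0/0; 0/2; 1/2; 2/0; 2/2}
[PSO] allowed = {0/0; 0/2; 1/0; 1/2; 2/0; 2/2}
target 0/0 ∈ {SC,TSO,PSO}

SC:yes TSO:yes PSO:yes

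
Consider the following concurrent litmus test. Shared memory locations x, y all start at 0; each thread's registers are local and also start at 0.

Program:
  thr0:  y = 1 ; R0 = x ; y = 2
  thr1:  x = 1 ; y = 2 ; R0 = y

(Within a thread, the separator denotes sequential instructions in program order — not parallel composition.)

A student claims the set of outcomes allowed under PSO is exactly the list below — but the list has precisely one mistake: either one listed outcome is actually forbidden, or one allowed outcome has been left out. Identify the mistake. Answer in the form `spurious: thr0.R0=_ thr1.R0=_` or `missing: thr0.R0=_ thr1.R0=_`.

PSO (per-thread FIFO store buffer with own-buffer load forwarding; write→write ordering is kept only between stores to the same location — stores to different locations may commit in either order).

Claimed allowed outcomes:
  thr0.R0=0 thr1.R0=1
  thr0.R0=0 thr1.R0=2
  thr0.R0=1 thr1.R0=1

outcome vector order: (thr0.R0,thr1.R0)
PSO: 4 outcomes — {(0,1); (0,2); (1,1); (1,2)}
PSO∖claimed = {(1,2)}

missing: thr0.R0=1 thr1.R0=2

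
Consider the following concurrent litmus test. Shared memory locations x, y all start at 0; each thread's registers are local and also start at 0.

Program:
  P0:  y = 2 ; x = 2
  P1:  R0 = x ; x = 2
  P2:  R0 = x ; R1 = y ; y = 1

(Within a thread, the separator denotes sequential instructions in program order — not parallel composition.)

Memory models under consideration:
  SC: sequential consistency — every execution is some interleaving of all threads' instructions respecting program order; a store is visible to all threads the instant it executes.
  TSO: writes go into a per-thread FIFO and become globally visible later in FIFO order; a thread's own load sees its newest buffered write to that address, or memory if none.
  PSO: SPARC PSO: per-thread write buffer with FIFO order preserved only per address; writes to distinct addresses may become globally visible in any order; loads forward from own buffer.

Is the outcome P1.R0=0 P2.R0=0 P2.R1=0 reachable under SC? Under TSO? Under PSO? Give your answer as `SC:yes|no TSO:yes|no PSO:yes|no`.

SC:yes TSO:yes PSO:yes

outcome vector order: (P1.R0,P2.R0,P2.R1)
SC (7): (0,0,0) (0,0,2) (0,2,0) (0,2,2) (2,0,0) (2,0,2) (2,2,2)
TSO (7): (0,0,0) (0,0,2) (0,2,0) (0,2,2) (2,0,0) (2,0,2) (2,2,2)
PSO (8): (0,0,0) (0,0,2) (0,2,0) (0,2,2) (2,0,0) (2,0,2) (2,2,0) (2,2,2)
target (0,0,0) ∈ {SC,TSO,PSO}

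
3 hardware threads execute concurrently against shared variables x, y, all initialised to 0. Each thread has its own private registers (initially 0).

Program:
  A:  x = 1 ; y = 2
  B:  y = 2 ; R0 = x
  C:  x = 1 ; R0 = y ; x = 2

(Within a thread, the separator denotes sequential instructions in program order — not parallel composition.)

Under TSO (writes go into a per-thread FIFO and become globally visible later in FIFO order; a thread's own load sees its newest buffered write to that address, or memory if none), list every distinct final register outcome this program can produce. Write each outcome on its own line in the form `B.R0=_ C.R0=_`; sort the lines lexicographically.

outcome vector order: (B.R0,C.R0)
|TSO outcomes| = 6

B.R0=0 C.R0=0
B.R0=0 C.R0=2
B.R0=1 C.R0=0
B.R0=1 C.R0=2
B.R0=2 C.R0=0
B.R0=2 C.R0=2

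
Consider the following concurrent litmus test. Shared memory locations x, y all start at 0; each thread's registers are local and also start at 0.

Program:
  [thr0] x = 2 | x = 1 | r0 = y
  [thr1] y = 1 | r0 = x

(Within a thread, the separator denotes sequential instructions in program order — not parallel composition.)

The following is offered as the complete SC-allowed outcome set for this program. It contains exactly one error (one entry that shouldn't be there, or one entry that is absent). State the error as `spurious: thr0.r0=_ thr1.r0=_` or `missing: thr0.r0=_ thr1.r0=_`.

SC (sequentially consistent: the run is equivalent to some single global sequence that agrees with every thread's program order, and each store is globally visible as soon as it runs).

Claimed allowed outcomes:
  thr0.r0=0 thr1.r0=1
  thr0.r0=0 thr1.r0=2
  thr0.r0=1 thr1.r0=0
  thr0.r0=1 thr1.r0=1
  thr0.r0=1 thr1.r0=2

outcome vector order: (thr0.r0,thr1.r0)
SC (4): <0 1>; <1 0>; <1 1>; <1 2>
claimed∖SC = {<0 2>}

spurious: thr0.r0=0 thr1.r0=2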